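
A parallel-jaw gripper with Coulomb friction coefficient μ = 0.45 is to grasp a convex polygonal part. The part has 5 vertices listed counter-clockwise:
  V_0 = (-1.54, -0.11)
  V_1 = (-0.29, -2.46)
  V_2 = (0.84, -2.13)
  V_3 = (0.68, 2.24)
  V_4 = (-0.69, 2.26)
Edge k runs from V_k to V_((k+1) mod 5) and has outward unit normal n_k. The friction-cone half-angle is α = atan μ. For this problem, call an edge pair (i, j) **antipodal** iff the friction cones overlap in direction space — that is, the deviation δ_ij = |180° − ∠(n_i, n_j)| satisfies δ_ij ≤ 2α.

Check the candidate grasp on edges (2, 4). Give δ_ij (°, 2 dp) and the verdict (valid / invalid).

δ = 21.83°, valid

α = atan 0.45 = 24.23°;  2α = 48.46°
edge 2: e_2 = (-0.16, +4.37);  n_2 = (+0.9993, +0.0366)
edge 4: e_4 = (-0.85, -2.37);  n_4 = (-0.9413, +0.3376)
∠(n_2, n_4) = 158.17°
δ = |180° − 158.17°| = 21.83°
21.83° ≤ 2α = 48.46°  →  valid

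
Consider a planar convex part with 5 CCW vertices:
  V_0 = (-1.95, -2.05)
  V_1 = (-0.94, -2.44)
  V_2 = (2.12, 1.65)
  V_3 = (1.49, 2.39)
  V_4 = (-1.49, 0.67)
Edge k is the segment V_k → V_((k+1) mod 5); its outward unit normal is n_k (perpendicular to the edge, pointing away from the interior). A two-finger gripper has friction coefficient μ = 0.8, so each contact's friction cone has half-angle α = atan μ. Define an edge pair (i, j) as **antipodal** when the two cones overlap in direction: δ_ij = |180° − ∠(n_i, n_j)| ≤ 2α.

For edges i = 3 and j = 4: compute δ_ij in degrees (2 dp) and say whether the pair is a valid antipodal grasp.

α = atan 0.8 = 38.66°;  2α = 77.32°
edge 3: e_3 = (-2.98, -1.72);  n_3 = (-0.4999, +0.8661)
edge 4: e_4 = (-0.46, -2.72);  n_4 = (-0.9860, +0.1667)
∠(n_3, n_4) = 50.41°
δ = |180° − 50.41°| = 129.59°
129.59° > 2α = 77.32°  →  invalid

δ = 129.59°, invalid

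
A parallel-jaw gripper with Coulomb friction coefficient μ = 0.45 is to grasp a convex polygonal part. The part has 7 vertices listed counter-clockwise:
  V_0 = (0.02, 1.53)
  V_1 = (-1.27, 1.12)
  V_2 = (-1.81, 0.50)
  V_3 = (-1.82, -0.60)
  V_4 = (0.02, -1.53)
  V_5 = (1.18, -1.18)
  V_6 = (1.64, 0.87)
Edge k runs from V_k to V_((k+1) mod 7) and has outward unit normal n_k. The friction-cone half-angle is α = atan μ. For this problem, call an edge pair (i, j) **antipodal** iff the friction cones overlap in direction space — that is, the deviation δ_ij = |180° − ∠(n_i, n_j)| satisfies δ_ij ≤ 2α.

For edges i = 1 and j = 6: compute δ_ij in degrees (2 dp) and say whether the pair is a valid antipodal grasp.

δ = 108.89°, invalid

α = atan 0.45 = 24.23°;  2α = 48.46°
edge 1: e_1 = (-0.54, -0.62);  n_1 = (-0.7541, +0.6568)
edge 6: e_6 = (-1.62, +0.66);  n_6 = (+0.3773, +0.9261)
∠(n_1, n_6) = 71.11°
δ = |180° − 71.11°| = 108.89°
108.89° > 2α = 48.46°  →  invalid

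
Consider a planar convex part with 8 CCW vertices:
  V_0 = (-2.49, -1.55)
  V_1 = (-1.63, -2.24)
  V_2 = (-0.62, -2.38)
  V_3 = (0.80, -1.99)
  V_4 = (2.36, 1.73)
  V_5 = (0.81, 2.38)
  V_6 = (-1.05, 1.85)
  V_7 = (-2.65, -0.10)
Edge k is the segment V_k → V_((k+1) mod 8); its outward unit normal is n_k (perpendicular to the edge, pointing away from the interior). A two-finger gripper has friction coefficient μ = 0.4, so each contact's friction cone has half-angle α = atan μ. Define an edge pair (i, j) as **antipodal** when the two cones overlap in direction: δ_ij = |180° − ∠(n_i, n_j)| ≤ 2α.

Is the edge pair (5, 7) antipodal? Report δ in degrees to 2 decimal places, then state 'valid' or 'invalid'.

δ = 99.61°, invalid

α = atan 0.4 = 21.80°;  2α = 43.60°
edge 5: e_5 = (-1.86, -0.53);  n_5 = (-0.2740, +0.9617)
edge 7: e_7 = (+0.16, -1.45);  n_7 = (-0.9940, -0.1097)
∠(n_5, n_7) = 80.39°
δ = |180° − 80.39°| = 99.61°
99.61° > 2α = 43.60°  →  invalid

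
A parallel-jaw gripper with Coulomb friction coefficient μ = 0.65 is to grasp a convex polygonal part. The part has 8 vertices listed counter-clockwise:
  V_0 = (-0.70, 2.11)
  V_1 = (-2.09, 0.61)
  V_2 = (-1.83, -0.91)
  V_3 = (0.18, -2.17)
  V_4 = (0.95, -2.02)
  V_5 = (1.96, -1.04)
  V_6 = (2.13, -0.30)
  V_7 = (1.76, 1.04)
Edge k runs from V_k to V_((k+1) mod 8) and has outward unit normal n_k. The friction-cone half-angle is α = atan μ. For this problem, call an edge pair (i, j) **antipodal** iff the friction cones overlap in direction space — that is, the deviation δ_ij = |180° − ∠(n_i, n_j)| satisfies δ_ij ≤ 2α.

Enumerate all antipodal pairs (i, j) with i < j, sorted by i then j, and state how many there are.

count = 11; pairs: (0,3), (0,4), (0,5), (0,6), (1,4), (1,5), (1,6), (1,7), (2,6), (2,7), (3,7)

α = atan 0.65 = 33.02°;  2α = 66.05°
n_0 = (-0.7335, +0.6797)
n_1 = (-0.9857, -0.1686)
n_2 = (-0.5311, -0.8473)
n_3 = (+0.1912, -0.9815)
n_4 = (+0.6964, -0.7177)
n_5 = (+0.9746, -0.2239)
n_6 = (+0.9639, +0.2662)
n_7 = (+0.3989, +0.9170)
  (0,1): δ = 127.47°  ·
  (0,2): δ = 79.26°  ·
  (0,3): δ = 36.16°  ✓
  (0,4): δ = 3.04°  ✓
  (0,5): δ = 29.88°  ✓
  (0,6): δ = 58.26°  ✓
  (0,7): δ = 109.31°  ·
  (1,2): δ = 131.79°  ·
  (1,3): δ = 88.68°  ·
  (1,4): δ = 55.57°  ✓
  (1,5): δ = 22.64°  ✓
  (1,6): δ = 5.73°  ✓
  (1,7): δ = 56.79°  ✓
  (2,3): δ = 136.89°  ·
  (2,4): δ = 103.78°  ·
  (2,5): δ = 70.86°  ·
  (2,6): δ = 42.48°  ✓
  (2,7): δ = 8.58°  ✓
  (3,4): δ = 146.89°  ·
  (3,5): δ = 113.96°  ·
  (3,6): δ = 85.59°  ·
  (3,7): δ = 34.53°  ✓
  (4,5): δ = 147.07°  ·
  (4,6): δ = 118.70°  ·
  (4,7): δ = 67.64°  ·
  (5,6): δ = 151.63°  ·
  (5,7): δ = 100.57°  ·
  (6,7): δ = 128.94°  ·
antipodal pairs: 11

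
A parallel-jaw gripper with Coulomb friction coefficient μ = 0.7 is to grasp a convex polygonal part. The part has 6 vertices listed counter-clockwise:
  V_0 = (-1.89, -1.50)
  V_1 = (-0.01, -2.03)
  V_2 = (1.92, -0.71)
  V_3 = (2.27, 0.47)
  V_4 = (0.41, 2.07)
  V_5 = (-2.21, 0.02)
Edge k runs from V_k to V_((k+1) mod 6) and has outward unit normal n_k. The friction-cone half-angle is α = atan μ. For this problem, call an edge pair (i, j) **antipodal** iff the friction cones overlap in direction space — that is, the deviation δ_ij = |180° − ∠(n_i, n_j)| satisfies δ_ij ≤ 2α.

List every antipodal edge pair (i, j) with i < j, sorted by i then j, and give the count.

α = atan 0.7 = 34.99°;  2α = 69.98°
n_0 = (-0.2713, -0.9625)
n_1 = (+0.5645, -0.8254)
n_2 = (+0.9587, -0.2844)
n_3 = (+0.6521, +0.7581)
n_4 = (-0.6162, +0.7876)
n_5 = (-0.9785, -0.2060)
  (0,1): δ = 129.89°  ·
  (0,2): δ = 90.78°  ·
  (0,3): δ = 24.96°  ✓
  (0,4): δ = 53.79°  ✓
  (0,5): δ = 117.63°  ·
  (1,2): δ = 140.89°  ·
  (1,3): δ = 75.07°  ·
  (1,4): δ = 3.67°  ✓
  (1,5): δ = 67.52°  ✓
  (2,3): δ = 114.18°  ·
  (2,4): δ = 35.44°  ✓
  (2,5): δ = 28.41°  ✓
  (3,4): δ = 101.26°  ·
  (3,5): δ = 37.41°  ✓
  (4,5): δ = 116.15°  ·
antipodal pairs: 7

count = 7; pairs: (0,3), (0,4), (1,4), (1,5), (2,4), (2,5), (3,5)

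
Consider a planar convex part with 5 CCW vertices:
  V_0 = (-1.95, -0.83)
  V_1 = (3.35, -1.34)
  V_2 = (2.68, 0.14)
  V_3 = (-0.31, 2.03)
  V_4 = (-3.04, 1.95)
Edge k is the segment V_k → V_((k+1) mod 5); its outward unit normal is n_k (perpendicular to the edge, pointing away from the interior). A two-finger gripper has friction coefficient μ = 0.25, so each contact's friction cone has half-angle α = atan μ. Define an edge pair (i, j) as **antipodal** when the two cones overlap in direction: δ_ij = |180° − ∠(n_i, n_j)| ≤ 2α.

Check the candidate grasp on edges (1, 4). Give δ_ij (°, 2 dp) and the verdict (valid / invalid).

α = atan 0.25 = 14.04°;  2α = 28.07°
edge 1: e_1 = (-0.67, +1.48);  n_1 = (+0.9110, +0.4124)
edge 4: e_4 = (+1.09, -2.78);  n_4 = (-0.9310, -0.3650)
∠(n_1, n_4) = 177.05°
δ = |180° − 177.05°| = 2.95°
2.95° ≤ 2α = 28.07°  →  valid

δ = 2.95°, valid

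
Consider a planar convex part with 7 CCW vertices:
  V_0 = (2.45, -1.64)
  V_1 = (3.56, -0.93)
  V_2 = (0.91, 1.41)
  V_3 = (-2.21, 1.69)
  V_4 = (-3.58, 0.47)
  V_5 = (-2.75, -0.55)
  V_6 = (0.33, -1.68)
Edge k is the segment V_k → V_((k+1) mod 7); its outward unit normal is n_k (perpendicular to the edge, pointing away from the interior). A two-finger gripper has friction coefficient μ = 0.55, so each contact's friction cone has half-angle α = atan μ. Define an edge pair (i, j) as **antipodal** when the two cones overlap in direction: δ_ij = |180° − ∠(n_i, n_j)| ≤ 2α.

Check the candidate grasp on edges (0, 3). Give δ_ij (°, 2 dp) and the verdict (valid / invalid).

δ = 9.08°, valid

α = atan 0.55 = 28.81°;  2α = 57.62°
edge 0: e_0 = (+1.11, +0.71);  n_0 = (+0.5388, -0.8424)
edge 3: e_3 = (-1.37, -1.22);  n_3 = (-0.6650, +0.7468)
∠(n_0, n_3) = 170.92°
δ = |180° − 170.92°| = 9.08°
9.08° ≤ 2α = 57.62°  →  valid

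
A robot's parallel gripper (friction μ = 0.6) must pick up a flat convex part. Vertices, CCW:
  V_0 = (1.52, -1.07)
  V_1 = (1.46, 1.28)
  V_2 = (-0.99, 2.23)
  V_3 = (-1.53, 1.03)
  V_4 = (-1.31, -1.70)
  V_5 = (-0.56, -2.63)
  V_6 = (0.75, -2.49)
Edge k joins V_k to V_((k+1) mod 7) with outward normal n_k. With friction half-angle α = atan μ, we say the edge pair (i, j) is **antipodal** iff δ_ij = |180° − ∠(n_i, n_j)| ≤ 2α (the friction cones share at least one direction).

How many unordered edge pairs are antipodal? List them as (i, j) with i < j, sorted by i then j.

count = 8; pairs: (0,2), (0,3), (0,4), (1,4), (1,5), (2,5), (2,6), (3,6)

α = atan 0.6 = 30.96°;  2α = 61.93°
n_0 = (+0.9997, +0.0255)
n_1 = (+0.3615, +0.9324)
n_2 = (-0.9119, +0.4104)
n_3 = (-0.9968, -0.0803)
n_4 = (-0.7784, -0.6278)
n_5 = (+0.1063, -0.9943)
n_6 = (+0.8791, -0.4767)
  (0,1): δ = 112.66°  ·
  (0,2): δ = 25.69°  ✓
  (0,3): δ = 3.14°  ✓
  (0,4): δ = 37.42°  ✓
  (0,5): δ = 94.64°  ·
  (0,6): δ = 150.07°  ·
  (1,2): δ = 93.03°  ·
  (1,3): δ = 64.20°  ·
  (1,4): δ = 29.92°  ✓
  (1,5): δ = 27.29°  ✓
  (1,6): δ = 82.73°  ·
  (2,3): δ = 151.16°  ·
  (2,4): δ = 116.89°  ·
  (2,5): δ = 59.67°  ✓
  (2,6): δ = 4.24°  ✓
  (3,4): δ = 145.72°  ·
  (3,5): δ = 88.51°  ·
  (3,6): δ = 33.08°  ✓
  (4,5): δ = 122.78°  ·
  (4,6): δ = 67.35°  ·
  (5,6): δ = 124.57°  ·
antipodal pairs: 8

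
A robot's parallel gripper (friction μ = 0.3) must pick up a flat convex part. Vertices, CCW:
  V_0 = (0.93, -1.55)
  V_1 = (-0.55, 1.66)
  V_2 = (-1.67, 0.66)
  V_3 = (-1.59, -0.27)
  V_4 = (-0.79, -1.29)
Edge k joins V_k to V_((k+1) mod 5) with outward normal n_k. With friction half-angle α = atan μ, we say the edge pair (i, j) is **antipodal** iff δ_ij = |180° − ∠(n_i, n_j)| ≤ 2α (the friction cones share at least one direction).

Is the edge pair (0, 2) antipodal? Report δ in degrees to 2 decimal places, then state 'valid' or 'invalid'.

α = atan 0.3 = 16.70°;  2α = 33.40°
edge 0: e_0 = (-1.48, +3.21);  n_0 = (+0.9081, +0.4187)
edge 2: e_2 = (+0.08, -0.93);  n_2 = (-0.9963, -0.0857)
∠(n_0, n_2) = 160.16°
δ = |180° − 160.16°| = 19.84°
19.84° ≤ 2α = 33.40°  →  valid

δ = 19.84°, valid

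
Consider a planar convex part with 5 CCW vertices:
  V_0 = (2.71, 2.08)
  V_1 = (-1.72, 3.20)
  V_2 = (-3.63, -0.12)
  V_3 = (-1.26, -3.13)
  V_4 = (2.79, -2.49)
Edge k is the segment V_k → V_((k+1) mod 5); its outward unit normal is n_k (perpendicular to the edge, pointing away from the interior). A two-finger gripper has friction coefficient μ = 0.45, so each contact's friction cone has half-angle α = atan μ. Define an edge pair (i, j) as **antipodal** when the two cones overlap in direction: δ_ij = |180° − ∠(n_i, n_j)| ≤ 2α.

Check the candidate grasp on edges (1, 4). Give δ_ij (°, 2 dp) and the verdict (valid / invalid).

δ = 30.91°, valid

α = atan 0.45 = 24.23°;  2α = 48.46°
edge 1: e_1 = (-1.91, -3.32);  n_1 = (-0.8668, +0.4987)
edge 4: e_4 = (-0.08, +4.57);  n_4 = (+0.9998, +0.0175)
∠(n_1, n_4) = 149.09°
δ = |180° − 149.09°| = 30.91°
30.91° ≤ 2α = 48.46°  →  valid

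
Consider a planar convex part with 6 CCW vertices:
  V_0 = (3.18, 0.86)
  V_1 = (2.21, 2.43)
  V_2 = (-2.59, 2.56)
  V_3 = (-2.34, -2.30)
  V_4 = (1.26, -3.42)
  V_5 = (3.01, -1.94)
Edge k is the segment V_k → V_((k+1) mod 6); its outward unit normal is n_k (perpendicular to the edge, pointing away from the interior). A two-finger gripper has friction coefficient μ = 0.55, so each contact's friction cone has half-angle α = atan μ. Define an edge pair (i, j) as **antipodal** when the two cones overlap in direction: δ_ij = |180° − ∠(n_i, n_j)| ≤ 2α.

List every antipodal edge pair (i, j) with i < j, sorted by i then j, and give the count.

count = 6; pairs: (0,2), (0,3), (1,3), (1,4), (2,4), (2,5)

α = atan 0.55 = 28.81°;  2α = 57.62°
n_0 = (+0.8507, +0.5256)
n_1 = (+0.0271, +0.9996)
n_2 = (-0.9987, -0.0514)
n_3 = (-0.2971, -0.9549)
n_4 = (+0.6457, -0.7636)
n_5 = (+0.9982, -0.0606)
  (0,1): δ = 123.26°  ·
  (0,2): δ = 28.76°  ✓
  (0,3): δ = 41.01°  ✓
  (0,4): δ = 98.51°  ·
  (0,5): δ = 144.82°  ·
  (1,2): δ = 85.50°  ·
  (1,3): δ = 15.73°  ✓
  (1,4): δ = 41.77°  ✓
  (1,5): δ = 88.08°  ·
  (2,3): δ = 110.23°  ·
  (2,4): δ = 52.72°  ✓
  (2,5): δ = 6.42°  ✓
  (3,4): δ = 122.50°  ·
  (3,5): δ = 76.19°  ·
  (4,5): δ = 133.70°  ·
antipodal pairs: 6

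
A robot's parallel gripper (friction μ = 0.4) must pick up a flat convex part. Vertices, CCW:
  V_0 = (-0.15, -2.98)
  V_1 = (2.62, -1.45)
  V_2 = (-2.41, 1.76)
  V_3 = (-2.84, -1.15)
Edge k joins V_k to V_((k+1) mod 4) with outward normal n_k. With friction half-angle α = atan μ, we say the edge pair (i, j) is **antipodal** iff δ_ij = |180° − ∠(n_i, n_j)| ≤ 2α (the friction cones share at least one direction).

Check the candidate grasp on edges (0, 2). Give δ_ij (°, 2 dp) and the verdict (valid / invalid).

δ = 52.68°, invalid

α = atan 0.4 = 21.80°;  2α = 43.60°
edge 0: e_0 = (+2.77, +1.53);  n_0 = (+0.4835, -0.8753)
edge 2: e_2 = (-0.43, -2.91);  n_2 = (-0.9893, +0.1462)
∠(n_0, n_2) = 127.32°
δ = |180° − 127.32°| = 52.68°
52.68° > 2α = 43.60°  →  invalid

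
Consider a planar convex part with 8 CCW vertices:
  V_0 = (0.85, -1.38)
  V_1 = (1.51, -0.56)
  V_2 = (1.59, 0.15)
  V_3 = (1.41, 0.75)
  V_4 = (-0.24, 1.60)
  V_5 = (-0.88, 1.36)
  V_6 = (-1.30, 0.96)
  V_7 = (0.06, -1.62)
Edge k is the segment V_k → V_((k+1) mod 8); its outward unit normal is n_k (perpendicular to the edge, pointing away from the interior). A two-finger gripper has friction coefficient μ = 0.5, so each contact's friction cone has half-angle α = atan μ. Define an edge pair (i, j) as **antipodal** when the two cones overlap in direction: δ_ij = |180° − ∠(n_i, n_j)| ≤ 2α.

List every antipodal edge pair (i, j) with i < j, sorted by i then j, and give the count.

count = 9; pairs: (0,4), (0,5), (1,5), (1,6), (2,6), (3,6), (3,7), (4,7), (5,7)

α = atan 0.5 = 26.57°;  2α = 53.13°
n_0 = (+0.7790, -0.6270)
n_1 = (+0.9937, -0.1120)
n_2 = (+0.9578, +0.2873)
n_3 = (+0.4580, +0.8890)
n_4 = (-0.3511, +0.9363)
n_5 = (-0.6897, +0.7241)
n_6 = (-0.8846, -0.4663)
n_7 = (+0.2907, -0.9568)
  (0,1): δ = 147.60°  ·
  (0,2): δ = 124.47°  ·
  (0,3): δ = 78.43°  ·
  (0,4): δ = 30.61°  ✓
  (0,5): δ = 7.57°  ✓
  (0,6): δ = 66.62°  ·
  (0,7): δ = 145.73°  ·
  (1,2): δ = 156.87°  ·
  (1,3): δ = 110.83°  ·
  (1,4): δ = 63.02°  ·
  (1,5): δ = 39.97°  ✓
  (1,6): δ = 34.22°  ✓
  (1,7): δ = 113.33°  ·
  (2,3): δ = 133.95°  ·
  (2,4): δ = 86.14°  ·
  (2,5): δ = 63.10°  ·
  (2,6): δ = 11.10°  ✓
  (2,7): δ = 90.20°  ·
  (3,4): δ = 132.19°  ·
  (3,5): δ = 109.14°  ·
  (3,6): δ = 34.95°  ✓
  (3,7): δ = 44.15°  ✓
  (4,5): δ = 156.95°  ·
  (4,6): δ = 82.76°  ·
  (4,7): δ = 3.66°  ✓
  (5,6): δ = 105.81°  ·
  (5,7): δ = 26.70°  ✓
  (6,7): δ = 100.90°  ·
antipodal pairs: 9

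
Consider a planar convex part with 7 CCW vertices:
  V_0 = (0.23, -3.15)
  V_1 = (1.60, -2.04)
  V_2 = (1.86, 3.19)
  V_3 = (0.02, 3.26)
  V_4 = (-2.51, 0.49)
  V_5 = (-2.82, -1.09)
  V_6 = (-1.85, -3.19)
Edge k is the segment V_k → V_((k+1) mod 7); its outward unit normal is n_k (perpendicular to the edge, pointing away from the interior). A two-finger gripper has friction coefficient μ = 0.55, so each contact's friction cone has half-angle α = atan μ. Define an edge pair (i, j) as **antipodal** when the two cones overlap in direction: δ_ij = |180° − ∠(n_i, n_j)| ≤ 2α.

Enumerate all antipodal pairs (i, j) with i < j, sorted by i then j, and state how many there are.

α = atan 0.55 = 28.81°;  2α = 57.62°
n_0 = (+0.6295, -0.7770)
n_1 = (+0.9988, -0.0497)
n_2 = (+0.0380, +0.9993)
n_3 = (-0.7384, +0.6744)
n_4 = (-0.9813, +0.1925)
n_5 = (-0.9078, -0.4193)
n_6 = (+0.0192, -0.9998)
  (0,1): δ = 131.86°  ·
  (0,2): δ = 41.19°  ✓
  (0,3): δ = 8.58°  ✓
  (0,4): δ = 39.88°  ✓
  (0,5): δ = 75.78°  ·
  (0,6): δ = 142.09°  ·
  (1,2): δ = 89.33°  ·
  (1,3): δ = 39.56°  ✓
  (1,4): δ = 8.25°  ✓
  (1,5): δ = 27.64°  ✓
  (1,6): δ = 93.95°  ·
  (2,3): δ = 130.23°  ·
  (2,4): δ = 98.92°  ·
  (2,5): δ = 63.03°  ·
  (2,6): δ = 3.28°  ✓
  (3,4): δ = 148.69°  ·
  (3,5): δ = 112.80°  ·
  (3,6): δ = 46.49°  ✓
  (4,5): δ = 144.11°  ·
  (4,6): δ = 77.80°  ·
  (5,6): δ = 113.69°  ·
antipodal pairs: 8

count = 8; pairs: (0,2), (0,3), (0,4), (1,3), (1,4), (1,5), (2,6), (3,6)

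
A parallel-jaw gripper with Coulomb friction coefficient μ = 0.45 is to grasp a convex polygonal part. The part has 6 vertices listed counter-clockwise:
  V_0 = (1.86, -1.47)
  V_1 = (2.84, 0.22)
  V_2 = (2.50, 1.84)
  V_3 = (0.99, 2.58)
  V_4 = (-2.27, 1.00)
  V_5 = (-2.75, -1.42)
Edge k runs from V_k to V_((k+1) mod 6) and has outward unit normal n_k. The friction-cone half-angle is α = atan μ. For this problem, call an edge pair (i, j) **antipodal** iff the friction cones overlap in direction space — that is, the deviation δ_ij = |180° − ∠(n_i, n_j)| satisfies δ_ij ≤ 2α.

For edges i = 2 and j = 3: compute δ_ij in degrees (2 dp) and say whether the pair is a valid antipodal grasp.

δ = 128.03°, invalid

α = atan 0.45 = 24.23°;  2α = 48.46°
edge 2: e_2 = (-1.51, +0.74);  n_2 = (+0.4401, +0.8980)
edge 3: e_3 = (-3.26, -1.58);  n_3 = (-0.4361, +0.8999)
∠(n_2, n_3) = 51.97°
δ = |180° − 51.97°| = 128.03°
128.03° > 2α = 48.46°  →  invalid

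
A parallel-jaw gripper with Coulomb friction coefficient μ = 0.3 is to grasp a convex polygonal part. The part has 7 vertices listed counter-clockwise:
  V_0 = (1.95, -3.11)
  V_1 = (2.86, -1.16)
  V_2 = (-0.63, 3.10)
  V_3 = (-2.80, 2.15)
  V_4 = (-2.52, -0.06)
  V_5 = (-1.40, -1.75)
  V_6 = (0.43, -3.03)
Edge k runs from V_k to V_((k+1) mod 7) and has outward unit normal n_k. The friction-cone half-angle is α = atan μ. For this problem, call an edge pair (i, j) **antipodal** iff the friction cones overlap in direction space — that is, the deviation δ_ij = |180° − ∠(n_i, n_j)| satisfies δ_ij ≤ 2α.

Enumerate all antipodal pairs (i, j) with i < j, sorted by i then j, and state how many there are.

count = 5; pairs: (0,3), (1,3), (1,4), (1,5), (2,6)

α = atan 0.3 = 16.70°;  2α = 33.40°
n_0 = (+0.9062, -0.4229)
n_1 = (+0.7736, +0.6337)
n_2 = (-0.4010, +0.9161)
n_3 = (-0.9921, -0.1257)
n_4 = (-0.8336, -0.5524)
n_5 = (-0.5732, -0.8194)
n_6 = (-0.0526, -0.9986)
  (0,1): δ = 115.66°  ·
  (0,2): δ = 41.34°  ·
  (0,3): δ = 32.24°  ✓
  (0,4): δ = 58.55°  ·
  (0,5): δ = 80.05°  ·
  (0,6): δ = 112.00°  ·
  (1,2): δ = 105.68°  ·
  (1,3): δ = 32.11°  ✓
  (1,4): δ = 5.79°  ✓
  (1,5): δ = 15.70°  ✓
  (1,6): δ = 47.66°  ·
  (2,3): δ = 106.42°  ·
  (2,4): δ = 80.11°  ·
  (2,5): δ = 58.61°  ·
  (2,6): δ = 26.66°  ✓
  (3,4): δ = 153.69°  ·
  (3,5): δ = 132.19°  ·
  (3,6): δ = 100.23°  ·
  (4,5): δ = 158.50°  ·
  (4,6): δ = 126.55°  ·
  (5,6): δ = 148.04°  ·
antipodal pairs: 5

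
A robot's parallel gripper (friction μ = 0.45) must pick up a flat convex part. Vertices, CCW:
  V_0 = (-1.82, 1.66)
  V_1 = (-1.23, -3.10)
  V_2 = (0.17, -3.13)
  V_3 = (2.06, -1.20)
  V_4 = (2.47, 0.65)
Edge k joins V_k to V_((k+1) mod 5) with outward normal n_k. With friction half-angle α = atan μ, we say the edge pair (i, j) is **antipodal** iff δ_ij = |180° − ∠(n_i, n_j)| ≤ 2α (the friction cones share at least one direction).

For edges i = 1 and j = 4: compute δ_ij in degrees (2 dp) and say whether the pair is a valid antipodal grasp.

α = atan 0.45 = 24.23°;  2α = 48.46°
edge 1: e_1 = (+1.40, -0.03);  n_1 = (-0.0214, -0.9998)
edge 4: e_4 = (-4.29, +1.01);  n_4 = (+0.2292, +0.9734)
∠(n_1, n_4) = 167.98°
δ = |180° − 167.98°| = 12.02°
12.02° ≤ 2α = 48.46°  →  valid

δ = 12.02°, valid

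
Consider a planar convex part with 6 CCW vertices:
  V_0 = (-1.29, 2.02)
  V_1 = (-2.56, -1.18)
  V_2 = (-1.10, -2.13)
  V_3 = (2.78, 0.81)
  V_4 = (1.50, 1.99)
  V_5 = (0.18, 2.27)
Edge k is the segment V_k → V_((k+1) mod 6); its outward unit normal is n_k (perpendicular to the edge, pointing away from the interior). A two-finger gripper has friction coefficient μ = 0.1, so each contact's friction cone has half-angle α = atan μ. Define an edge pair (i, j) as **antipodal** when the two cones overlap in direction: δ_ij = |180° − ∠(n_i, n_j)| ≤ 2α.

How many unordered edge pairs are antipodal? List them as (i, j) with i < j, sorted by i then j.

count = 1; pairs: (1,3)

α = atan 0.1 = 5.71°;  2α = 11.42°
n_0 = (-0.9295, +0.3689)
n_1 = (-0.5454, -0.8382)
n_2 = (+0.6039, -0.7970)
n_3 = (+0.6778, +0.7352)
n_4 = (+0.2075, +0.9782)
n_5 = (-0.1677, +0.9858)
  (0,1): δ = 101.40°  ·
  (0,2): δ = 31.20°  ·
  (0,3): δ = 68.97°  ·
  (0,4): δ = 99.67°  ·
  (0,5): δ = 121.30°  ·
  (1,2): δ = 109.80°  ·
  (1,3): δ = 9.62°  ✓
  (1,4): δ = 21.08°  ·
  (1,5): δ = 42.70°  ·
  (2,3): δ = 79.82°  ·
  (2,4): δ = 49.13°  ·
  (2,5): δ = 27.50°  ·
  (3,4): δ = 149.30°  ·
  (3,5): δ = 127.68°  ·
  (4,5): δ = 158.37°  ·
antipodal pairs: 1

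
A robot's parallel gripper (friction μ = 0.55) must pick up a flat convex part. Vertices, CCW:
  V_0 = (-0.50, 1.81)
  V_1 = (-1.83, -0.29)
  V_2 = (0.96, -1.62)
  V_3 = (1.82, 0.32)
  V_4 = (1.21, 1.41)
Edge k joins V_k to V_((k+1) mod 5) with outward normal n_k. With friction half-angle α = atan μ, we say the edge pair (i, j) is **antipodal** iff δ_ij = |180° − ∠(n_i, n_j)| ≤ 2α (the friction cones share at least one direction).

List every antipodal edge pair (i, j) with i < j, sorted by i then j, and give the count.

α = atan 0.55 = 28.81°;  2α = 57.62°
n_0 = (-0.8448, +0.5351)
n_1 = (-0.4303, -0.9027)
n_2 = (+0.9142, -0.4053)
n_3 = (+0.8726, +0.4884)
n_4 = (+0.2278, +0.9737)
  (0,1): δ = 83.14°  ·
  (0,2): δ = 8.44°  ✓
  (0,3): δ = 61.58°  ·
  (0,4): δ = 109.18°  ·
  (1,2): δ = 88.42°  ·
  (1,3): δ = 35.28°  ✓
  (1,4): δ = 12.32°  ✓
  (2,3): δ = 126.86°  ·
  (2,4): δ = 79.26°  ·
  (3,4): δ = 132.40°  ·
antipodal pairs: 3

count = 3; pairs: (0,2), (1,3), (1,4)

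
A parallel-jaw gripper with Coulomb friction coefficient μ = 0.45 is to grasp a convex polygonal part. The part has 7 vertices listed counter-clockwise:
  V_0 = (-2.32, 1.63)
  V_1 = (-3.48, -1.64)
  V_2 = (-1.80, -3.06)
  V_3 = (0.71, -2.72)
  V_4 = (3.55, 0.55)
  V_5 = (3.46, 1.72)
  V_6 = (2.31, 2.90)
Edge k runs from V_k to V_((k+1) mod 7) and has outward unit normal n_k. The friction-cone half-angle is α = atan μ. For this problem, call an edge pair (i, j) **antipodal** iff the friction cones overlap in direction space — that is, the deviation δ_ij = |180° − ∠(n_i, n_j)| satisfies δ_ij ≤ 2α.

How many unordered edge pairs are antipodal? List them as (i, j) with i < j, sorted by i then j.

count = 6; pairs: (0,3), (0,4), (1,4), (1,5), (2,6), (3,6)

α = atan 0.45 = 24.23°;  2α = 48.46°
n_0 = (-0.9425, +0.3343)
n_1 = (-0.6455, -0.7637)
n_2 = (+0.1342, -0.9909)
n_3 = (+0.7550, -0.6557)
n_4 = (+0.9971, +0.0767)
n_5 = (+0.7162, +0.6979)
n_6 = (-0.2645, +0.9644)
  (0,1): δ = 110.67°  ·
  (0,2): δ = 62.75°  ·
  (0,3): δ = 21.44°  ✓
  (0,4): δ = 23.93°  ✓
  (0,5): δ = 63.79°  ·
  (0,6): δ = 124.87°  ·
  (1,2): δ = 132.08°  ·
  (1,3): δ = 90.77°  ·
  (1,4): δ = 45.40°  ✓
  (1,5): δ = 5.53°  ✓
  (1,6): δ = 55.54°  ·
  (2,3): δ = 138.69°  ·
  (2,4): δ = 93.32°  ·
  (2,5): δ = 53.45°  ·
  (2,6): δ = 7.62°  ✓
  (3,4): δ = 134.63°  ·
  (3,5): δ = 94.76°  ·
  (3,6): δ = 33.69°  ✓
  (4,5): δ = 140.14°  ·
  (4,6): δ = 79.06°  ·
  (5,6): δ = 118.92°  ·
antipodal pairs: 6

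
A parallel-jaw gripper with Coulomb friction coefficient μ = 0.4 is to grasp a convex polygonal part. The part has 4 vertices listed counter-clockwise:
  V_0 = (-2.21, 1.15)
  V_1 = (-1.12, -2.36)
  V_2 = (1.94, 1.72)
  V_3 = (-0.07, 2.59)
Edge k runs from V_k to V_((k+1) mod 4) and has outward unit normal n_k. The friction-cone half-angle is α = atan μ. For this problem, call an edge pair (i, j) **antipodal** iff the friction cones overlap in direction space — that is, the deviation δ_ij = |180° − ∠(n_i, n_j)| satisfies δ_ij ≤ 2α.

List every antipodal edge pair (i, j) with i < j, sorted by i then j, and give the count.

α = atan 0.4 = 21.80°;  2α = 43.60°
n_0 = (-0.9550, -0.2966)
n_1 = (+0.8000, -0.6000)
n_2 = (+0.3972, +0.9177)
n_3 = (-0.5583, +0.8297)
  (0,1): δ = 54.12°  ·
  (0,2): δ = 49.34°  ·
  (0,3): δ = 106.68°  ·
  (1,2): δ = 76.53°  ·
  (1,3): δ = 19.19°  ✓
  (2,3): δ = 122.66°  ·
antipodal pairs: 1

count = 1; pairs: (1,3)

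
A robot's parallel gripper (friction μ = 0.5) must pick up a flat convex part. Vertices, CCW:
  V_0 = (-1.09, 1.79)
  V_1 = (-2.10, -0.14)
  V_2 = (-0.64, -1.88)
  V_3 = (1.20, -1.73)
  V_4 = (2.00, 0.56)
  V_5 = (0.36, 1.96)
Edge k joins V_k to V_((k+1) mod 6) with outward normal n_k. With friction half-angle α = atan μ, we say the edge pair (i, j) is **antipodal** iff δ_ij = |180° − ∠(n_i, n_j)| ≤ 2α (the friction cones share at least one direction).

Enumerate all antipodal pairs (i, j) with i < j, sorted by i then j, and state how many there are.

count = 4; pairs: (0,3), (1,4), (2,4), (2,5)

α = atan 0.5 = 26.57°;  2α = 53.13°
n_0 = (-0.8860, +0.4637)
n_1 = (-0.7661, -0.6428)
n_2 = (+0.0813, -0.9967)
n_3 = (+0.9441, -0.3298)
n_4 = (+0.6493, +0.7606)
n_5 = (-0.1164, +0.9932)
  (0,1): δ = 112.38°  ·
  (0,2): δ = 57.72°  ·
  (0,3): δ = 8.37°  ✓
  (0,4): δ = 77.14°  ·
  (0,5): δ = 124.31°  ·
  (1,2): δ = 125.34°  ·
  (1,3): δ = 59.26°  ·
  (1,4): δ = 9.51°  ✓
  (1,5): δ = 56.69°  ·
  (2,3): δ = 113.92°  ·
  (2,4): δ = 45.15°  ✓
  (2,5): δ = 2.03°  ✓
  (3,4): δ = 111.23°  ·
  (3,5): δ = 64.06°  ·
  (4,5): δ = 132.83°  ·
antipodal pairs: 4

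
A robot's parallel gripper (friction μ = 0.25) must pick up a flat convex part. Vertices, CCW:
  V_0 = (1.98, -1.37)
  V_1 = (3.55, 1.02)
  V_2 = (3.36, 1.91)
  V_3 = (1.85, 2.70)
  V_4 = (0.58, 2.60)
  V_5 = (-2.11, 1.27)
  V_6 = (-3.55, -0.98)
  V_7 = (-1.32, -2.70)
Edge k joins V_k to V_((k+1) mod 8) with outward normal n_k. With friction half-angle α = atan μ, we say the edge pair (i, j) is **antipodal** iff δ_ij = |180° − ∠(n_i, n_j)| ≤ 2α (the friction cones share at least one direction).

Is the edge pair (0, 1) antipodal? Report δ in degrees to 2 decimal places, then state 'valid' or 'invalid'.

δ = 134.65°, invalid

α = atan 0.25 = 14.04°;  2α = 28.07°
edge 0: e_0 = (+1.57, +2.39);  n_0 = (+0.8358, -0.5490)
edge 1: e_1 = (-0.19, +0.89);  n_1 = (+0.9780, +0.2088)
∠(n_0, n_1) = 45.35°
δ = |180° − 45.35°| = 134.65°
134.65° > 2α = 28.07°  →  invalid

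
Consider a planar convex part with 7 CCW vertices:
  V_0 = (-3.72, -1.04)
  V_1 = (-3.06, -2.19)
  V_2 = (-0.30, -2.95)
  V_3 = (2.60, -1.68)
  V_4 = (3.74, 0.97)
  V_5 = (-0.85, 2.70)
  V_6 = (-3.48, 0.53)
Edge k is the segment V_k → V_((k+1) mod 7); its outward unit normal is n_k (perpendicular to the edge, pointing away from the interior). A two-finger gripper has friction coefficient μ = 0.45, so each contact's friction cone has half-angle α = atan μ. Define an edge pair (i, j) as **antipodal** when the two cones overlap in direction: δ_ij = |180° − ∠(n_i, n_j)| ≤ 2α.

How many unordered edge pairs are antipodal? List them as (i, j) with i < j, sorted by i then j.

count = 6; pairs: (0,4), (1,4), (2,4), (2,5), (3,5), (3,6)

α = atan 0.45 = 24.23°;  2α = 48.46°
n_0 = (-0.8673, -0.4978)
n_1 = (-0.2655, -0.9641)
n_2 = (+0.4012, -0.9160)
n_3 = (+0.9186, -0.3952)
n_4 = (+0.3527, +0.9357)
n_5 = (-0.6364, +0.7713)
n_6 = (-0.9885, +0.1511)
  (0,1): δ = 135.25°  ·
  (0,2): δ = 96.20°  ·
  (0,3): δ = 53.13°  ·
  (0,4): δ = 39.50°  ✓
  (0,5): δ = 99.67°  ·
  (0,6): δ = 141.46°  ·
  (1,2): δ = 140.95°  ·
  (1,3): δ = 97.88°  ·
  (1,4): δ = 5.26°  ✓
  (1,5): δ = 54.92°  ·
  (1,6): δ = 96.70°  ·
  (2,3): δ = 136.93°  ·
  (2,4): δ = 44.30°  ✓
  (2,5): δ = 15.88°  ✓
  (2,6): δ = 57.66°  ·
  (3,4): δ = 87.37°  ·
  (3,5): δ = 27.20°  ✓
  (3,6): δ = 14.59°  ✓
  (4,5): δ = 119.82°  ·
  (4,6): δ = 78.04°  ·
  (5,6): δ = 138.22°  ·
antipodal pairs: 6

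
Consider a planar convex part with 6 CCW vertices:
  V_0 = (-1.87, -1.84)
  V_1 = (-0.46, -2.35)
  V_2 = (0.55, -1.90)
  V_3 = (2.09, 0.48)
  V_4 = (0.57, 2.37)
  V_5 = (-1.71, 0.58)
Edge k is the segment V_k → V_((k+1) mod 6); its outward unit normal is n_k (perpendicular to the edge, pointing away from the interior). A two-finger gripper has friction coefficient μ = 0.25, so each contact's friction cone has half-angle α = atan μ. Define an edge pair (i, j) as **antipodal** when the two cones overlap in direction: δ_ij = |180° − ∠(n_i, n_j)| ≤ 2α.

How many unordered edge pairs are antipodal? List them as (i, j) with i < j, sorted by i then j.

α = atan 0.25 = 14.04°;  2α = 28.07°
n_0 = (-0.3401, -0.9404)
n_1 = (+0.4070, -0.9134)
n_2 = (+0.8396, -0.5433)
n_3 = (+0.7793, +0.6267)
n_4 = (-0.6175, +0.7866)
n_5 = (-0.9978, +0.0660)
  (0,1): δ = 136.10°  ·
  (0,2): δ = 103.02°  ·
  (0,3): δ = 31.31°  ·
  (0,4): δ = 58.02°  ·
  (0,5): δ = 106.10°  ·
  (1,2): δ = 146.92°  ·
  (1,3): δ = 75.21°  ·
  (1,4): δ = 14.12°  ✓
  (1,5): δ = 62.20°  ·
  (2,3): δ = 108.29°  ·
  (2,4): δ = 18.96°  ✓
  (2,5): δ = 29.12°  ·
  (3,4): δ = 90.67°  ·
  (3,5): δ = 42.59°  ·
  (4,5): δ = 131.92°  ·
antipodal pairs: 2

count = 2; pairs: (1,4), (2,4)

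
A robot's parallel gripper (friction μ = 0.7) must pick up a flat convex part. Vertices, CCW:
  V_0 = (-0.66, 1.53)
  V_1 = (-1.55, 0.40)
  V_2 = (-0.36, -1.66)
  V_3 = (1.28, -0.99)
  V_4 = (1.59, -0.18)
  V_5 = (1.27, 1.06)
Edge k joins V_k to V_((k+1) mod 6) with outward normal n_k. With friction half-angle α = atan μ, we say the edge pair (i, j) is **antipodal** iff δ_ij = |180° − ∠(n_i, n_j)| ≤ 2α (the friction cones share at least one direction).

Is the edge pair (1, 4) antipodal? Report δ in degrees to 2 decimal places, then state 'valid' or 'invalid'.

α = atan 0.7 = 34.99°;  2α = 69.98°
edge 1: e_1 = (+1.19, -2.06);  n_1 = (-0.8659, -0.5002)
edge 4: e_4 = (-0.32, +1.24);  n_4 = (+0.9683, +0.2499)
∠(n_1, n_4) = 164.46°
δ = |180° − 164.46°| = 15.54°
15.54° ≤ 2α = 69.98°  →  valid

δ = 15.54°, valid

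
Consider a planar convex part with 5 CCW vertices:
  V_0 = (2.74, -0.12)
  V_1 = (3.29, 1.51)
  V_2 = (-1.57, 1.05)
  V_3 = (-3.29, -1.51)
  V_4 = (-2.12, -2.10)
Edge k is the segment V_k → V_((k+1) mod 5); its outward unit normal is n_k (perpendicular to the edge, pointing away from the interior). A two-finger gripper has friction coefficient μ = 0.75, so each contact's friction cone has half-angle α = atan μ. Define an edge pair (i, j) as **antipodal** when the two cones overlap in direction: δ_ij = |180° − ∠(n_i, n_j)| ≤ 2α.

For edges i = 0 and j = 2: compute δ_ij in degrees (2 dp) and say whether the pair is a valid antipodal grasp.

α = atan 0.75 = 36.87°;  2α = 73.74°
edge 0: e_0 = (+0.55, +1.63);  n_0 = (+0.9475, -0.3197)
edge 2: e_2 = (-1.72, -2.56);  n_2 = (-0.8300, +0.5577)
∠(n_0, n_2) = 164.75°
δ = |180° − 164.75°| = 15.25°
15.25° ≤ 2α = 73.74°  →  valid

δ = 15.25°, valid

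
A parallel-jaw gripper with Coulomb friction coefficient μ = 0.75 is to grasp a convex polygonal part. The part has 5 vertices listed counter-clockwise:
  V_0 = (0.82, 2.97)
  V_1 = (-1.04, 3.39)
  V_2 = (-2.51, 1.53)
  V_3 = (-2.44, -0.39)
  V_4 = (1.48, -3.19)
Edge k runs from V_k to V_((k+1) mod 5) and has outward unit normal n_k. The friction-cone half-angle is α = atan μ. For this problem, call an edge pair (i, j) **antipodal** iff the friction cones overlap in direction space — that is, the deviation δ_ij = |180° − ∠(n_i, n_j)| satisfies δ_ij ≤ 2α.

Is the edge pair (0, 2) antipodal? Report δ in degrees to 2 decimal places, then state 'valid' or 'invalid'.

δ = 75.19°, invalid

α = atan 0.75 = 36.87°;  2α = 73.74°
edge 0: e_0 = (-1.86, +0.42);  n_0 = (+0.2203, +0.9754)
edge 2: e_2 = (+0.07, -1.92);  n_2 = (-0.9993, -0.0364)
∠(n_0, n_2) = 104.81°
δ = |180° − 104.81°| = 75.19°
75.19° > 2α = 73.74°  →  invalid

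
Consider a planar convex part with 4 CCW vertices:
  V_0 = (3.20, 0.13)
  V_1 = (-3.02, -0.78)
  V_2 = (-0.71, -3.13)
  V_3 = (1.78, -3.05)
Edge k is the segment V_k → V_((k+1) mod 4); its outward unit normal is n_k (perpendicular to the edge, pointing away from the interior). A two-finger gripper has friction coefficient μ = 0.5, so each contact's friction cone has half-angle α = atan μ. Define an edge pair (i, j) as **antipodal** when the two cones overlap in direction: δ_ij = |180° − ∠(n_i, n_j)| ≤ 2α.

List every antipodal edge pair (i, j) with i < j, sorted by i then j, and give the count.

count = 1; pairs: (0,2)

α = atan 0.5 = 26.57°;  2α = 53.13°
n_0 = (-0.1448, +0.9895)
n_1 = (-0.7132, -0.7010)
n_2 = (+0.0321, -0.9995)
n_3 = (+0.9131, -0.4077)
  (0,1): δ = 53.82°  ·
  (0,2): δ = 6.48°  ✓
  (0,3): δ = 57.61°  ·
  (1,2): δ = 132.67°  ·
  (1,3): δ = 68.57°  ·
  (2,3): δ = 115.90°  ·
antipodal pairs: 1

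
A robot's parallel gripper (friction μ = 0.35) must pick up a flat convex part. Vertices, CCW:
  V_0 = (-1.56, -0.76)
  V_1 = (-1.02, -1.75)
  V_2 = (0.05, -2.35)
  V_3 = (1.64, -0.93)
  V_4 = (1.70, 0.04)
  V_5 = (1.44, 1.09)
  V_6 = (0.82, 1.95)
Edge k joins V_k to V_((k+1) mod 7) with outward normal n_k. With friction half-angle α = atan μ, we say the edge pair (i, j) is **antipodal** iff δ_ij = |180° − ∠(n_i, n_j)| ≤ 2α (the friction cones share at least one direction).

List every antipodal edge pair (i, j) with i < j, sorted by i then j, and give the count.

count = 6; pairs: (0,3), (0,4), (0,5), (1,5), (2,6), (3,6)

α = atan 0.35 = 19.29°;  2α = 38.58°
n_0 = (-0.8779, -0.4789)
n_1 = (-0.4891, -0.8722)
n_2 = (+0.6661, -0.7459)
n_3 = (+0.9981, -0.0617)
n_4 = (+0.9707, +0.2404)
n_5 = (+0.8112, +0.5848)
n_6 = (-0.7514, +0.6599)
  (0,1): δ = 147.89°  ·
  (0,2): δ = 76.84°  ·
  (0,3): δ = 32.15°  ✓
  (0,4): δ = 14.70°  ✓
  (0,5): δ = 7.18°  ✓
  (0,6): δ = 110.10°  ·
  (1,2): δ = 108.95°  ·
  (1,3): δ = 64.26°  ·
  (1,4): δ = 46.81°  ·
  (1,5): δ = 24.93°  ✓
  (1,6): δ = 77.99°  ·
  (2,3): δ = 135.31°  ·
  (2,4): δ = 117.86°  ·
  (2,5): δ = 95.98°  ·
  (2,6): δ = 6.94°  ✓
  (3,4): δ = 162.55°  ·
  (3,5): δ = 140.67°  ·
  (3,6): δ = 37.75°  ✓
  (4,5): δ = 158.12°  ·
  (4,6): δ = 55.20°  ·
  (5,6): δ = 77.08°  ·
antipodal pairs: 6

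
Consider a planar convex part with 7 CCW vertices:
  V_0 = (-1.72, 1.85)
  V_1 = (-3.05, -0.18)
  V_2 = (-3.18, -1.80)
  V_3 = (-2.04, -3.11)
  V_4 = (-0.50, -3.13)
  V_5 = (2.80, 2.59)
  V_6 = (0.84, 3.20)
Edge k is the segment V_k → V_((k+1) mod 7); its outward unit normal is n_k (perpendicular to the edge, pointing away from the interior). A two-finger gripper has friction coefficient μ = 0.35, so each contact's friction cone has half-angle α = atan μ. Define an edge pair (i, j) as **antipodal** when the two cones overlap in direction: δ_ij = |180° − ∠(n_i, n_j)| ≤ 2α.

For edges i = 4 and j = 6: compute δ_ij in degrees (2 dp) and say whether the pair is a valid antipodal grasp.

α = atan 0.35 = 19.29°;  2α = 38.58°
edge 4: e_4 = (+3.30, +5.72);  n_4 = (+0.8662, -0.4997)
edge 6: e_6 = (-2.56, -1.35);  n_6 = (-0.4665, +0.8845)
∠(n_4, n_6) = 147.79°
δ = |180° − 147.79°| = 32.21°
32.21° ≤ 2α = 38.58°  →  valid

δ = 32.21°, valid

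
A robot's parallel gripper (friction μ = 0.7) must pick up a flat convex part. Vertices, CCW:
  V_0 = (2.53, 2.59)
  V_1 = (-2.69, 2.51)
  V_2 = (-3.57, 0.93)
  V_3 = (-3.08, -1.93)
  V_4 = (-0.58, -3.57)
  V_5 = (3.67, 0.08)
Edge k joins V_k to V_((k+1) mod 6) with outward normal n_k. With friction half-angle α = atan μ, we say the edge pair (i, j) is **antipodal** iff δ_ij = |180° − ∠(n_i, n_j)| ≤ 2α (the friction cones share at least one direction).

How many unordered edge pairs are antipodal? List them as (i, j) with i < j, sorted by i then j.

count = 7; pairs: (0,3), (0,4), (1,4), (1,5), (2,4), (2,5), (3,5)

α = atan 0.7 = 34.99°;  2α = 69.98°
n_0 = (-0.0153, +0.9999)
n_1 = (-0.8736, +0.4866)
n_2 = (-0.9856, -0.1689)
n_3 = (-0.5485, -0.8361)
n_4 = (+0.6515, -0.7586)
n_5 = (+0.9105, +0.4135)
  (0,1): δ = 119.99°  ·
  (0,2): δ = 81.16°  ·
  (0,3): δ = 34.14°  ✓
  (0,4): δ = 39.78°  ✓
  (0,5): δ = 113.55°  ·
  (1,2): δ = 141.16°  ·
  (1,3): δ = 94.15°  ·
  (1,4): δ = 20.23°  ✓
  (1,5): δ = 53.54°  ✓
  (2,3): δ = 132.99°  ·
  (2,4): δ = 59.07°  ✓
  (2,5): δ = 14.70°  ✓
  (3,4): δ = 106.08°  ·
  (3,5): δ = 32.31°  ✓
  (4,5): δ = 106.23°  ·
antipodal pairs: 7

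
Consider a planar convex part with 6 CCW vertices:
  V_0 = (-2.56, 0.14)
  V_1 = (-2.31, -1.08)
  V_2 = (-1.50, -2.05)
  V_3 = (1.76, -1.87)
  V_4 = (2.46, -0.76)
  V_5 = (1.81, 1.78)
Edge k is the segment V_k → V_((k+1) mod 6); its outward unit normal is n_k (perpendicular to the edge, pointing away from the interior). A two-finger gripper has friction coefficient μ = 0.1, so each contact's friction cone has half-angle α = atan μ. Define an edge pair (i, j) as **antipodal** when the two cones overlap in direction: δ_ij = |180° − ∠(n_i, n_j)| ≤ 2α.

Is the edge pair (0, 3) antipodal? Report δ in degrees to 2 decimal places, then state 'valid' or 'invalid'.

α = atan 0.1 = 5.71°;  2α = 11.42°
edge 0: e_0 = (+0.25, -1.22);  n_0 = (-0.9796, -0.2007)
edge 3: e_3 = (+0.70, +1.11);  n_3 = (+0.8459, -0.5334)
∠(n_0, n_3) = 136.18°
δ = |180° − 136.18°| = 43.82°
43.82° > 2α = 11.42°  →  invalid

δ = 43.82°, invalid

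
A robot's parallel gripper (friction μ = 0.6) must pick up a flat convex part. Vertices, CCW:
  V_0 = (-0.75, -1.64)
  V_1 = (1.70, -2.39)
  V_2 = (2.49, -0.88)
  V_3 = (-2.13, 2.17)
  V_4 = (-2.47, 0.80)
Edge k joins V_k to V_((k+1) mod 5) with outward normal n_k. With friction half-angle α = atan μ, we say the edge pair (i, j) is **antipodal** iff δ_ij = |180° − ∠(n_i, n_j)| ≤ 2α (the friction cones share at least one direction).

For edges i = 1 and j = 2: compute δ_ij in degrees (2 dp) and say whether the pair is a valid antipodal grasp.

δ = 95.81°, invalid

α = atan 0.6 = 30.96°;  2α = 61.93°
edge 1: e_1 = (+0.79, +1.51);  n_1 = (+0.8861, -0.4636)
edge 2: e_2 = (-4.62, +3.05);  n_2 = (+0.5509, +0.8345)
∠(n_1, n_2) = 84.19°
δ = |180° − 84.19°| = 95.81°
95.81° > 2α = 61.93°  →  invalid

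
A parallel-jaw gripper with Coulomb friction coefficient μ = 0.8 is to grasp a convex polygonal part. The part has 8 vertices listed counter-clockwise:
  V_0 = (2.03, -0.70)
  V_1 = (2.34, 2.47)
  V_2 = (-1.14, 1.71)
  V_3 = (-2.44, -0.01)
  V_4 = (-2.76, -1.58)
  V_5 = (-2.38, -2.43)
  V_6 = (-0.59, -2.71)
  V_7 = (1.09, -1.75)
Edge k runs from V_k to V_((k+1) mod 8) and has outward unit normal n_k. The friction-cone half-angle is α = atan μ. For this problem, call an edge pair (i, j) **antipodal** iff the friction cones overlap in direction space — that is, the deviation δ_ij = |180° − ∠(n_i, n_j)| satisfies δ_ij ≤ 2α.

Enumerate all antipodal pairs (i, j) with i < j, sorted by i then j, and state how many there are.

count = 13; pairs: (0,1), (0,2), (0,3), (0,4), (1,5), (1,6), (1,7), (2,5), (2,6), (2,7), (3,6), (3,7), (4,7)

α = atan 0.8 = 38.66°;  2α = 77.32°
n_0 = (+0.9953, -0.0973)
n_1 = (-0.2134, +0.9770)
n_2 = (-0.7978, +0.6030)
n_3 = (-0.9799, +0.1997)
n_4 = (-0.9129, -0.4081)
n_5 = (-0.1545, -0.9880)
n_6 = (+0.4961, -0.8682)
n_7 = (+0.7451, -0.6670)
  (0,1): δ = 72.10°  ✓
  (0,2): δ = 31.50°  ✓
  (0,3): δ = 5.94°  ✓
  (0,4): δ = 29.67°  ✓
  (0,5): δ = 86.69°  ·
  (0,6): δ = 125.33°  ·
  (0,7): δ = 143.75°  ·
  (1,2): δ = 139.40°  ·
  (1,3): δ = 113.84°  ·
  (1,4): δ = 78.23°  ·
  (1,5): δ = 21.21°  ✓
  (1,6): δ = 17.43°  ✓
  (1,7): δ = 35.84°  ✓
  (2,3): δ = 154.44°  ·
  (2,4): δ = 118.83°  ·
  (2,5): δ = 61.81°  ✓
  (2,6): δ = 23.17°  ✓
  (2,7): δ = 4.75°  ✓
  (3,4): δ = 144.39°  ·
  (3,5): δ = 87.37°  ·
  (3,6): δ = 48.73°  ✓
  (3,7): δ = 30.32°  ✓
  (4,5): δ = 122.98°  ·
  (4,6): δ = 84.34°  ·
  (4,7): δ = 65.92°  ✓
  (5,6): δ = 141.36°  ·
  (5,7): δ = 122.95°  ·
  (6,7): δ = 161.58°  ·
antipodal pairs: 13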